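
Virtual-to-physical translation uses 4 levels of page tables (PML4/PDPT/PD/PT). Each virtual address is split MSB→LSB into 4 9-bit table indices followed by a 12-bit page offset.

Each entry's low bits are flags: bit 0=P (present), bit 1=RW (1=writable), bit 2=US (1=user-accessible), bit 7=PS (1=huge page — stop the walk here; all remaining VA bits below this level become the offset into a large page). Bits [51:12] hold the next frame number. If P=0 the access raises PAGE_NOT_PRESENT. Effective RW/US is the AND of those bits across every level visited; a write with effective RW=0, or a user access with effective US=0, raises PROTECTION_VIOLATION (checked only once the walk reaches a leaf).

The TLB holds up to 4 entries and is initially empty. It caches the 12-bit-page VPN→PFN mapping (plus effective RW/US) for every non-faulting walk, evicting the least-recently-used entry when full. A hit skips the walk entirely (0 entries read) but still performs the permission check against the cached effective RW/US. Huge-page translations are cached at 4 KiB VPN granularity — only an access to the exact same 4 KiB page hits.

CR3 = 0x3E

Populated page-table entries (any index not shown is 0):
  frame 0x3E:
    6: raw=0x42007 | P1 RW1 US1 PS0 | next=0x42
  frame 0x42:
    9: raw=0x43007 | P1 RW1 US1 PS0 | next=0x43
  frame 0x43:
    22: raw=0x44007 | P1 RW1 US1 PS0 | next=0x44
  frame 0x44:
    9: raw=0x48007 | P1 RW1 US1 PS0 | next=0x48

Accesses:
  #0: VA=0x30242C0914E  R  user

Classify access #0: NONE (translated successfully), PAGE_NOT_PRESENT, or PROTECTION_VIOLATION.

Per-access translation:
#0 VA=0x30242C0914E (r,user):
  L0 @0x3E[6] → 0x42007  P=1,RW=1,US=1,PS=0
  L1 @0x42[9] → 0x43007  P=1,RW=1,US=1,PS=0
  L2 @0x43[22] → 0x44007  P=1,RW=1,US=1,PS=0
  L3 @0x44[9] → 0x48007  P=1,RW=1,US=1,PS=0
  ⇒ phys 0x4814E  [4 reads]

Access #0 fault: NONE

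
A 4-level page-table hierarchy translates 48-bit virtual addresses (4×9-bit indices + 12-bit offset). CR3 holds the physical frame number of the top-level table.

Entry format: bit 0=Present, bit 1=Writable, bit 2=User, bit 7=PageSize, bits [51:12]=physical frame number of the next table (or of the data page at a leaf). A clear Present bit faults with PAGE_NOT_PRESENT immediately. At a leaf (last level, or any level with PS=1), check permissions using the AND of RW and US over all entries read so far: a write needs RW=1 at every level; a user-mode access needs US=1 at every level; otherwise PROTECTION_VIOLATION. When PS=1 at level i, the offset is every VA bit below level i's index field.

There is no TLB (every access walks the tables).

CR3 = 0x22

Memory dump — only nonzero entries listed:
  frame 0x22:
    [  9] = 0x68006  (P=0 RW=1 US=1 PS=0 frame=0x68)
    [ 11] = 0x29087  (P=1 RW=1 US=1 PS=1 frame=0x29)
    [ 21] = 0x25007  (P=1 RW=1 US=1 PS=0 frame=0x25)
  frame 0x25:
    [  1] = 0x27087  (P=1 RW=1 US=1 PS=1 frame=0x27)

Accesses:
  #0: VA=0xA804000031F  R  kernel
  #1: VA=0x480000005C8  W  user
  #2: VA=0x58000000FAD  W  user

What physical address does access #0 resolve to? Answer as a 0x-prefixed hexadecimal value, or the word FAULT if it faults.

Per-access translation:
#0 VA=0xA804000031F (r,kernel):
  L0: frame=0x22 idx=21 entry=0x25007 [P=1 RW=1 US=1 PS=0]
  L1: frame=0x25 idx=1 entry=0x27087 [P=1 RW=1 US=1 PS=1]
  ✓ 0x2731F (huge @L1)  — 2 lookups
#1 VA=0x480000005C8 (w,user):
  L0: frame=0x22 idx=9 entry=0x68006 [P=0 RW=1 US=1 PS=0]
  ⇒ fault: PAGE_NOT_PRESENT  — 1 lookups
#2 VA=0x58000000FAD (w,user):
  L0: frame=0x22 idx=11 entry=0x29087 [P=1 RW=1 US=1 PS=1]
  ✓ 0x29FAD (huge @L0)  — 1 lookups

Access #0 PA: 0x2731F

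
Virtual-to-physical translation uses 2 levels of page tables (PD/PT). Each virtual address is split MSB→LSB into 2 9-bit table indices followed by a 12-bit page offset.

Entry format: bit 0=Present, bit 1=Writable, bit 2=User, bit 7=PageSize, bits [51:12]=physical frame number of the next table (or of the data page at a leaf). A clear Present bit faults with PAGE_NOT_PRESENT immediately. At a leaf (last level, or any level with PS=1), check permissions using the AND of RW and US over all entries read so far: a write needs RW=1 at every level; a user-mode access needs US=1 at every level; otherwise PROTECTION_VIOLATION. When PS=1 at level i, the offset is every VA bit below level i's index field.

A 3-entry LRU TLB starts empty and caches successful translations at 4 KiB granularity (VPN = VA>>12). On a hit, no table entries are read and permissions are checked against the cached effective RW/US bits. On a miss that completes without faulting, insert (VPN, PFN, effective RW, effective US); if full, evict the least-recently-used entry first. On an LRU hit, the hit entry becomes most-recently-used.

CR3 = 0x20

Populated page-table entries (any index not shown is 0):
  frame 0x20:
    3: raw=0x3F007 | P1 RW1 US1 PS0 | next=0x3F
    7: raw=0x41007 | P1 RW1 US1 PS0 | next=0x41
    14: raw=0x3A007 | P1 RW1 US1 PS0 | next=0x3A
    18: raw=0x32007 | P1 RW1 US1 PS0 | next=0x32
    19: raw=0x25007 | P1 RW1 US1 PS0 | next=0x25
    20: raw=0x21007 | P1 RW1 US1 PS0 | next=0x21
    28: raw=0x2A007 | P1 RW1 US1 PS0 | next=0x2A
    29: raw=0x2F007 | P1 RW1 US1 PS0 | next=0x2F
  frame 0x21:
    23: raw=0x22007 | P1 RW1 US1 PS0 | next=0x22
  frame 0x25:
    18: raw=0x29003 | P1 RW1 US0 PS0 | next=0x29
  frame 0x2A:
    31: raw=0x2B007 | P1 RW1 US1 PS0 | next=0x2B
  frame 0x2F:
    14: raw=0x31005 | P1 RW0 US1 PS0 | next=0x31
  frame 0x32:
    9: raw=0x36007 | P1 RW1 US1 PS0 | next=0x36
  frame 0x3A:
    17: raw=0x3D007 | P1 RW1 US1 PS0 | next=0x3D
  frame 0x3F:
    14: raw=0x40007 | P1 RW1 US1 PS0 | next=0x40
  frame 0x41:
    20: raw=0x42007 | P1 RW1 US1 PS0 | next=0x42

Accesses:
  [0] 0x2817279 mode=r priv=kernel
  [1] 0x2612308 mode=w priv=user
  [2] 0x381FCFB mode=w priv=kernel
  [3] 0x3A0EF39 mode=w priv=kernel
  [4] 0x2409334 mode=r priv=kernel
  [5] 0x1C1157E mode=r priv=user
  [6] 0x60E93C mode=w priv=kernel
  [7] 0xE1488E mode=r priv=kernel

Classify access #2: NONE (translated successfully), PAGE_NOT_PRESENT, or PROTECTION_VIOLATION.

Trace:
#0 VA=0x2817279 (r,kernel):
  L0: frame=0x20 idx=20 entry=0x21007 [P=1 RW=1 US=1 PS=0]
  L1: frame=0x21 idx=23 entry=0x22007 [P=1 RW=1 US=1 PS=0]
  ✓ 0x22279  — 2 lookups
#1 VA=0x2612308 (w,user):
  L0: frame=0x20 idx=19 entry=0x25007 [P=1 RW=1 US=1 PS=0]
  L1: frame=0x25 idx=18 entry=0x29003 [P=1 RW=1 US=0 PS=0]
  ✗ PROTECTION_VIOLATION  [2 reads]
#2 VA=0x381FCFB (w,kernel):
  L0: frame=0x20 idx=28 entry=0x2A007 [P=1 RW=1 US=1 PS=0]
  L1: frame=0x2A idx=31 entry=0x2B007 [P=1 RW=1 US=1 PS=0]
  ✓ 0x2BCFB  — 2 lookups
#3 VA=0x3A0EF39 (w,kernel):
  L0: frame=0x20 idx=29 entry=0x2F007 [P=1 RW=1 US=1 PS=0]
  L1: frame=0x2F idx=14 entry=0x31005 [P=1 RW=0 US=1 PS=0]
  ✗ PROTECTION_VIOLATION  [2 reads]
#4 VA=0x2409334 (r,kernel):
  L0: frame=0x20 idx=18 entry=0x32007 [P=1 RW=1 US=1 PS=0]
  L1: frame=0x32 idx=9 entry=0x36007 [P=1 RW=1 US=1 PS=0]
  ✓ 0x36334  — 2 lookups
#5 VA=0x1C1157E (r,user):
  L0: frame=0x20 idx=14 entry=0x3A007 [P=1 RW=1 US=1 PS=0]
  L1: frame=0x3A idx=17 entry=0x3D007 [P=1 RW=1 US=1 PS=0]
  ✓ 0x3D57E  — 2 lookups
#6 VA=0x60E93C (w,kernel):
  L0: frame=0x20 idx=3 entry=0x3F007 [P=1 RW=1 US=1 PS=0]
  L1: frame=0x3F idx=14 entry=0x40007 [P=1 RW=1 US=1 PS=0]
  ✓ 0x4093C  — 2 lookups
#7 VA=0xE1488E (r,kernel):
  L0: frame=0x20 idx=7 entry=0x41007 [P=1 RW=1 US=1 PS=0]
  L1: frame=0x41 idx=20 entry=0x42007 [P=1 RW=1 US=1 PS=0]
  ✓ 0x4288E  — 2 lookups

Access #2 fault: NONE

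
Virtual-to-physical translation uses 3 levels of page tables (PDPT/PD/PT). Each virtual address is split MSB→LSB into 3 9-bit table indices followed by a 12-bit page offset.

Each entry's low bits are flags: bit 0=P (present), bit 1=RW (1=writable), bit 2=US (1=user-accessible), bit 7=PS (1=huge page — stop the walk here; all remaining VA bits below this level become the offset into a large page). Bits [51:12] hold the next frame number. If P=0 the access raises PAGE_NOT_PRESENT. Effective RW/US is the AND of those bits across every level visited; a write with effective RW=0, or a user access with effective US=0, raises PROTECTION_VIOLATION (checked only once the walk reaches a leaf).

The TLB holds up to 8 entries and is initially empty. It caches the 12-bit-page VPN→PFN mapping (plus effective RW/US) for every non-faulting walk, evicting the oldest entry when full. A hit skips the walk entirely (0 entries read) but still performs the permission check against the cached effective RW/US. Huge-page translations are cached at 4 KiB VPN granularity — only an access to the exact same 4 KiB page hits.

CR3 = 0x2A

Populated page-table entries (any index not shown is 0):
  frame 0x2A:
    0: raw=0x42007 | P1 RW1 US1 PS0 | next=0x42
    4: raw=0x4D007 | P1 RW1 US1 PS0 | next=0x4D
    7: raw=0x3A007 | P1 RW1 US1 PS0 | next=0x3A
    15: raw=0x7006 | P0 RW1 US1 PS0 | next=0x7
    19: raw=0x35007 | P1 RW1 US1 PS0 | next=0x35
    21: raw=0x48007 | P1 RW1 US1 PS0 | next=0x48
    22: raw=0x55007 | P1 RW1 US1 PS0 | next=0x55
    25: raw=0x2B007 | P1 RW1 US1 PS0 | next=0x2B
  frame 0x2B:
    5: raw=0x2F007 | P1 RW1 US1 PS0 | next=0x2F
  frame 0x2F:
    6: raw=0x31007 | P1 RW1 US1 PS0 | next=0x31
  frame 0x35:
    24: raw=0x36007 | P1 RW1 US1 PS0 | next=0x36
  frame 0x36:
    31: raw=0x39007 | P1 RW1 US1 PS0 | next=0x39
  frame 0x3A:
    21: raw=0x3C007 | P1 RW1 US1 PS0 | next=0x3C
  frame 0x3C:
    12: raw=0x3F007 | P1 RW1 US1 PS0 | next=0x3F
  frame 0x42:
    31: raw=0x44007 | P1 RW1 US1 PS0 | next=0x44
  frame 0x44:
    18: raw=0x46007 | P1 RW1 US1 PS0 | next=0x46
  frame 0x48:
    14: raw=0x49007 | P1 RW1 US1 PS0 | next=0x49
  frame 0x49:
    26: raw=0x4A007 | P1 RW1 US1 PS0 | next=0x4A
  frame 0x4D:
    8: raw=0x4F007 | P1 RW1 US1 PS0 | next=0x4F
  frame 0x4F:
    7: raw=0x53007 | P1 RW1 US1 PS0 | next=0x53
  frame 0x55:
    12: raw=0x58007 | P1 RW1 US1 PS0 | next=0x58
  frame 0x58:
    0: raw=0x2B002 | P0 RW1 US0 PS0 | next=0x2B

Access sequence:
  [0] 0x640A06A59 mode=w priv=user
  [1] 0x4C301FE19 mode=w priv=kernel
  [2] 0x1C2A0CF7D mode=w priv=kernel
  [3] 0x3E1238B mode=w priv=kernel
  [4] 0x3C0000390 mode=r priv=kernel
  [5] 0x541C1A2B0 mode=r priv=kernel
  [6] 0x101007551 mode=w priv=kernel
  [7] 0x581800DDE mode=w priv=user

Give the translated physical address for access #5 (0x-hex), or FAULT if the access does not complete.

Walk each access:
#0 VA=0x640A06A59 (w,user):
  L0 @0x2A[25] → 0x2B007  P=1,RW=1,US=1,PS=0
  L1 @0x2B[5] → 0x2F007  P=1,RW=1,US=1,PS=0
  L2 @0x2F[6] → 0x31007  P=1,RW=1,US=1,PS=0
  ⇒ phys 0x31A59  [3 reads]
#1 VA=0x4C301FE19 (w,kernel):
  L0 @0x2A[19] → 0x35007  P=1,RW=1,US=1,PS=0
  L1 @0x35[24] → 0x36007  P=1,RW=1,US=1,PS=0
  L2 @0x36[31] → 0x39007  P=1,RW=1,US=1,PS=0
  ⇒ phys 0x39E19  [3 reads]
#2 VA=0x1C2A0CF7D (w,kernel):
  L0 @0x2A[7] → 0x3A007  P=1,RW=1,US=1,PS=0
  L1 @0x3A[21] → 0x3C007  P=1,RW=1,US=1,PS=0
  L2 @0x3C[12] → 0x3F007  P=1,RW=1,US=1,PS=0
  ⇒ phys 0x3FF7D  [3 reads]
#3 VA=0x3E1238B (w,kernel):
  L0 @0x2A[0] → 0x42007  P=1,RW=1,US=1,PS=0
  L1 @0x42[31] → 0x44007  P=1,RW=1,US=1,PS=0
  L2 @0x44[18] → 0x46007  P=1,RW=1,US=1,PS=0
  ⇒ phys 0x4638B  [3 reads]
#4 VA=0x3C0000390 (r,kernel):
  L0 @0x2A[15] → 0x7006  P=0,RW=1,US=1,PS=0
  ✗ PAGE_NOT_PRESENT  [1 reads]
#5 VA=0x541C1A2B0 (r,kernel):
  L0 @0x2A[21] → 0x48007  P=1,RW=1,US=1,PS=0
  L1 @0x48[14] → 0x49007  P=1,RW=1,US=1,PS=0
  L2 @0x49[26] → 0x4A007  P=1,RW=1,US=1,PS=0
  ⇒ phys 0x4A2B0  [3 reads]
#6 VA=0x101007551 (w,kernel):
  L0 @0x2A[4] → 0x4D007  P=1,RW=1,US=1,PS=0
  L1 @0x4D[8] → 0x4F007  P=1,RW=1,US=1,PS=0
  L2 @0x4F[7] → 0x53007  P=1,RW=1,US=1,PS=0
  ⇒ phys 0x53551  [3 reads]
#7 VA=0x581800DDE (w,user):
  L0 @0x2A[22] → 0x55007  P=1,RW=1,US=1,PS=0
  L1 @0x55[12] → 0x58007  P=1,RW=1,US=1,PS=0
  L2 @0x58[0] → 0x2B002  P=0,RW=1,US=0,PS=0
  ✗ PAGE_NOT_PRESENT  [3 reads]

Access #5 PA: 0x4A2B0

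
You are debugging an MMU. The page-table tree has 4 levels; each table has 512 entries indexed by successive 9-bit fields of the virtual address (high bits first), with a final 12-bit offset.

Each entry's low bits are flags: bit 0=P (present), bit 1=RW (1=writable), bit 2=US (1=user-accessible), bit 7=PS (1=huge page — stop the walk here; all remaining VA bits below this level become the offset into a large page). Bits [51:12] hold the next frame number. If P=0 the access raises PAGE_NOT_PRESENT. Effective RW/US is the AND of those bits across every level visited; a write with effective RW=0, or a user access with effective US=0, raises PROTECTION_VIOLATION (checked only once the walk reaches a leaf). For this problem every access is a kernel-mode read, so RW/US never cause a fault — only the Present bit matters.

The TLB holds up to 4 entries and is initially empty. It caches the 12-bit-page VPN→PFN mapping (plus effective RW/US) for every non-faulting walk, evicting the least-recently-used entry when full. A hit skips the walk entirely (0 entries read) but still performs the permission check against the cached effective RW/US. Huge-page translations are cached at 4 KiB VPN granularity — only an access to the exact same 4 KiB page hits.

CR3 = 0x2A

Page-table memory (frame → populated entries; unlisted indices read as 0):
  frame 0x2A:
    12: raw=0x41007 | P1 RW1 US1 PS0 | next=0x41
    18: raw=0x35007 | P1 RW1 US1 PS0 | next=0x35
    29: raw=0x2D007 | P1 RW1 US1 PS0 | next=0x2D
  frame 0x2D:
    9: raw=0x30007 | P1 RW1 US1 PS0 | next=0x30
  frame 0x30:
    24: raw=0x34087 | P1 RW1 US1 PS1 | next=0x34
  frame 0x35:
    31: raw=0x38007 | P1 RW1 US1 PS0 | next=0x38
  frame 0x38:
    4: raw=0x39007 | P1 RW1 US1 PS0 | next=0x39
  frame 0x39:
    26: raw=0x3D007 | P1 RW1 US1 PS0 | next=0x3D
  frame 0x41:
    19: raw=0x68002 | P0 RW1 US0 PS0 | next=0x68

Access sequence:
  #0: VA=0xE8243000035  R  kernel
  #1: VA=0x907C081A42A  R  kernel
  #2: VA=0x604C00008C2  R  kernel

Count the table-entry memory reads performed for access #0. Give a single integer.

Per-access translation:
#0 VA=0xE8243000035 (r,kernel):
  [0] read 0x2A idx=29: raw=0x2D007 flags P=1 W=1 U=1 S=0
  [1] read 0x2D idx=9: raw=0x30007 flags P=1 W=1 U=1 S=0
  [2] read 0x30 idx=24: raw=0x34087 flags P=1 W=1 U=1 S=1
  ⇒ phys 0x34035 (huge @L2)  [3 reads]
#1 VA=0x907C081A42A (r,kernel):
  [0] read 0x2A idx=18: raw=0x35007 flags P=1 W=1 U=1 S=0
  [1] read 0x35 idx=31: raw=0x38007 flags P=1 W=1 U=1 S=0
  [2] read 0x38 idx=4: raw=0x39007 flags P=1 W=1 U=1 S=0
  [3] read 0x39 idx=26: raw=0x3D007 flags P=1 W=1 U=1 S=0
  ⇒ phys 0x3D42A  [4 reads]
#2 VA=0x604C00008C2 (r,kernel):
  [0] read 0x2A idx=12: raw=0x41007 flags P=1 W=1 U=1 S=0
  [1] read 0x41 idx=19: raw=0x68002 flags P=0 W=1 U=0 S=0
  ✗ PAGE_NOT_PRESENT  [2 reads]

Entries read for #0: 3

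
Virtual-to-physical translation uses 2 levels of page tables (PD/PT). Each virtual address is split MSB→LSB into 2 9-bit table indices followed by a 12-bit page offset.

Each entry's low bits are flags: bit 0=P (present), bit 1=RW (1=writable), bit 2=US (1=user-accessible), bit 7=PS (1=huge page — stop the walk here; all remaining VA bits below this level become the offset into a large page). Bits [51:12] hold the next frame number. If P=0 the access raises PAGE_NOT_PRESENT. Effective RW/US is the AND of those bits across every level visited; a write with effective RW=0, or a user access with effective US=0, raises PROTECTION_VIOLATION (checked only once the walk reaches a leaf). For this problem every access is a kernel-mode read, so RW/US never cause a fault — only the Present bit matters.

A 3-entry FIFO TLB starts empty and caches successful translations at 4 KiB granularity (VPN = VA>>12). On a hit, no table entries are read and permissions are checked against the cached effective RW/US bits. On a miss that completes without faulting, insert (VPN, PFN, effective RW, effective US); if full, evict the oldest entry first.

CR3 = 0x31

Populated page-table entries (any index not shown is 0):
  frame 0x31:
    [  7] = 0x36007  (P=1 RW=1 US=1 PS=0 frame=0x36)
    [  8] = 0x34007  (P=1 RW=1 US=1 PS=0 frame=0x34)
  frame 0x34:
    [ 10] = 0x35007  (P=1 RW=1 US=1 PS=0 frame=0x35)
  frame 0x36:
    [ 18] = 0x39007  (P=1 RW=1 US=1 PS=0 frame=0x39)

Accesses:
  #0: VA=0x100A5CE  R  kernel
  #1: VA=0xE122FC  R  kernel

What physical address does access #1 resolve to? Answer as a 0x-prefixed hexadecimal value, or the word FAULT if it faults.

Walk each access:
#0 VA=0x100A5CE (r,kernel):
  lvl0: tbl 0x31, slot 8 ⇒ 0x34007 (P1/RW1/US1/PS0)
  lvl1: tbl 0x34, slot 10 ⇒ 0x35007 (P1/RW1/US1/PS0)
  ⇒ phys 0x355CE  [2 reads]
#1 VA=0xE122FC (r,kernel):
  lvl0: tbl 0x31, slot 7 ⇒ 0x36007 (P1/RW1/US1/PS0)
  lvl1: tbl 0x36, slot 18 ⇒ 0x39007 (P1/RW1/US1/PS0)
  ⇒ phys 0x392FC  [2 reads]

Access #1 PA: 0x392FC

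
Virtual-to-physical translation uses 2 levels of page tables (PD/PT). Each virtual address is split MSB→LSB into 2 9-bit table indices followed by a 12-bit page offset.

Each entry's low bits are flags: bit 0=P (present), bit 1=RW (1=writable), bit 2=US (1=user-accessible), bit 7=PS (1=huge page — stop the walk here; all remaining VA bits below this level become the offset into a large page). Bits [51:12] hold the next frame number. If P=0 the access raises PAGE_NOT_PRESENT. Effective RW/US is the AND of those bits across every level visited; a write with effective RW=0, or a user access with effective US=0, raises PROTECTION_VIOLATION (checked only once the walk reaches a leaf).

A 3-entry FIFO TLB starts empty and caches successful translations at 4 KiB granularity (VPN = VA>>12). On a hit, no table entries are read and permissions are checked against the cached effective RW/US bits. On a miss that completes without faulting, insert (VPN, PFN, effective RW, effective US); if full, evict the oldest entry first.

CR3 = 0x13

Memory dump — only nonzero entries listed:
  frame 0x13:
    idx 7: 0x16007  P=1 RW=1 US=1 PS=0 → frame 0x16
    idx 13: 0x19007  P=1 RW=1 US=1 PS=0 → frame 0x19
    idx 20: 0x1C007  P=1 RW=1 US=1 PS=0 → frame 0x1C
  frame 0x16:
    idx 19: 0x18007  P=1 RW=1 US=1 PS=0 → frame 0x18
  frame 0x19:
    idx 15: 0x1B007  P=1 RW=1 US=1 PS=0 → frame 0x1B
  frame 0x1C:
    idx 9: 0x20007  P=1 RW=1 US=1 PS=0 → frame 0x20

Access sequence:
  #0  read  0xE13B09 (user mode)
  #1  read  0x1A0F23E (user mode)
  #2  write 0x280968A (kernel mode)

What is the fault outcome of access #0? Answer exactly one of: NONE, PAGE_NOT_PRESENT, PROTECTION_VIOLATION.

Per-access translation:
#0 VA=0xE13B09 (r,user):
  L0 @0x13[7] → 0x16007  P=1,RW=1,US=1,PS=0
  L1 @0x16[19] → 0x18007  P=1,RW=1,US=1,PS=0
  → PA=0x18B09  (2 entries read)
#1 VA=0x1A0F23E (r,user):
  L0 @0x13[13] → 0x19007  P=1,RW=1,US=1,PS=0
  L1 @0x19[15] → 0x1B007  P=1,RW=1,US=1,PS=0
  → PA=0x1B23E  (2 entries read)
#2 VA=0x280968A (w,kernel):
  L0 @0x13[20] → 0x1C007  P=1,RW=1,US=1,PS=0
  L1 @0x1C[9] → 0x20007  P=1,RW=1,US=1,PS=0
  → PA=0x2068A  (2 entries read)

Access #0 fault: NONE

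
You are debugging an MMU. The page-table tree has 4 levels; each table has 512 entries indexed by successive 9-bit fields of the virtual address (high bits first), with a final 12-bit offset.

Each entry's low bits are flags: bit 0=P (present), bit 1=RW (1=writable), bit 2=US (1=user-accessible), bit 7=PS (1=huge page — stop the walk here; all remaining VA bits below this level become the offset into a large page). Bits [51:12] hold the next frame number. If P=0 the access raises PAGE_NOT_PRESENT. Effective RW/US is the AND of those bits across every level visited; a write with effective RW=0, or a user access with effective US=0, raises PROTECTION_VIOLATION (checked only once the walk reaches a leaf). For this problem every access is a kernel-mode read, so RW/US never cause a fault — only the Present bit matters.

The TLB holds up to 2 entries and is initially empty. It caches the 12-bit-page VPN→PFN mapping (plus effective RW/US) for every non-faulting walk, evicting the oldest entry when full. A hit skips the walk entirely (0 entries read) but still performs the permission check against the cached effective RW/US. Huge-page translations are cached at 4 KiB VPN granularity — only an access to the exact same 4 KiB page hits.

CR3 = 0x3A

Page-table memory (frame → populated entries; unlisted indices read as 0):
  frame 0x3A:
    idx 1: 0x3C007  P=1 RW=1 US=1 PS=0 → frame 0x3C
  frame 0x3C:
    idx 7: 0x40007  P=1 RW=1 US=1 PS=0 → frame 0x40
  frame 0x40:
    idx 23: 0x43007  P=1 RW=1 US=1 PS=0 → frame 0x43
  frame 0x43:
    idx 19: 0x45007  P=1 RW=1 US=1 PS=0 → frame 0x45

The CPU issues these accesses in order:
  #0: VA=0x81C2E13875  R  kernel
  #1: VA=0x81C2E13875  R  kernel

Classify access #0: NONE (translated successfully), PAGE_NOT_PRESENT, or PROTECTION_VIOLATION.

Per-access translation:
#0 VA=0x81C2E13875 (r,kernel):
  L0 @0x3A[1] → 0x3C007  P=1,RW=1,US=1,PS=0
  L1 @0x3C[7] → 0x40007  P=1,RW=1,US=1,PS=0
  L2 @0x40[23] → 0x43007  P=1,RW=1,US=1,PS=0
  L3 @0x43[19] → 0x45007  P=1,RW=1,US=1,PS=0
  → PA=0x45875  (4 entries read)
#1 VA=0x81C2E13875 (r,kernel):
  TLB hit vpn=0x81C2E13 → PA=0x45875

Access #0 fault: NONE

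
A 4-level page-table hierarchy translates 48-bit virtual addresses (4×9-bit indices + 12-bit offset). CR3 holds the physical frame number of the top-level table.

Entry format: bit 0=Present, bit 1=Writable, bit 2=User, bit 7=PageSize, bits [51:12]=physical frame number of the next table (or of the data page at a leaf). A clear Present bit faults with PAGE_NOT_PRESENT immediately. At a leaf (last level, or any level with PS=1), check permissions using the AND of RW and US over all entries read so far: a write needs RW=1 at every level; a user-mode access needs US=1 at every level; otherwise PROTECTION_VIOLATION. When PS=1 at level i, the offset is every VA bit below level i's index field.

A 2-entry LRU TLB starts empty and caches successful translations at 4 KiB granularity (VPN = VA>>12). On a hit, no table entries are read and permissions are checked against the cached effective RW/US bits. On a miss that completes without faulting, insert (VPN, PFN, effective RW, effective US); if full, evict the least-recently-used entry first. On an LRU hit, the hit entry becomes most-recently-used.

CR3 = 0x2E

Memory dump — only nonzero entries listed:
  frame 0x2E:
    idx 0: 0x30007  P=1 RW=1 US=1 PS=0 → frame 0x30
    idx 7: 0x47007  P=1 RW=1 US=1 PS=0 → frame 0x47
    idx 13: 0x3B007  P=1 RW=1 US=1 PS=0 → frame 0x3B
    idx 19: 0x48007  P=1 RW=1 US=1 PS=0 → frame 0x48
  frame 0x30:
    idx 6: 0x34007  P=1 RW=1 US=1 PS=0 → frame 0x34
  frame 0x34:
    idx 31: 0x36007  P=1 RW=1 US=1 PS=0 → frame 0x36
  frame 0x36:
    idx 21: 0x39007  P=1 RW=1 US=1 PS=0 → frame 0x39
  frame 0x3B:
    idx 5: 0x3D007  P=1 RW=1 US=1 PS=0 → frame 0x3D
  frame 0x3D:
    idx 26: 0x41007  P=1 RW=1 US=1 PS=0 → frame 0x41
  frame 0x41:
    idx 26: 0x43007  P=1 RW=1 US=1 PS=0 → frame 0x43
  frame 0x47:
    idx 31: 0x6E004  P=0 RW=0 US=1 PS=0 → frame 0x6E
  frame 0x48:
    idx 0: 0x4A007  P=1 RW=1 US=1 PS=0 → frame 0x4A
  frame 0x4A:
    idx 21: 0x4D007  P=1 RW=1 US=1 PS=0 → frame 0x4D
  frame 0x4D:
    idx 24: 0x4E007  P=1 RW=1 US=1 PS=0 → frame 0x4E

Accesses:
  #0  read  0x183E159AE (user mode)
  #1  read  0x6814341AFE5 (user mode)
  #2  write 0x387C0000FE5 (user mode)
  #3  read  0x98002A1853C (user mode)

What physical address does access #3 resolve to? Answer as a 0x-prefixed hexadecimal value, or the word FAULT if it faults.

Trace:
#0 VA=0x183E159AE (r,user):
  L0: frame=0x2E idx=0 entry=0x30007 [P=1 RW=1 US=1 PS=0]
  L1: frame=0x30 idx=6 entry=0x34007 [P=1 RW=1 US=1 PS=0]
  L2: frame=0x34 idx=31 entry=0x36007 [P=1 RW=1 US=1 PS=0]
  L3: frame=0x36 idx=21 entry=0x39007 [P=1 RW=1 US=1 PS=0]
  ⇒ phys 0x399AE  [4 reads]
#1 VA=0x6814341AFE5 (r,user):
  L0: frame=0x2E idx=13 entry=0x3B007 [P=1 RW=1 US=1 PS=0]
  L1: frame=0x3B idx=5 entry=0x3D007 [P=1 RW=1 US=1 PS=0]
  L2: frame=0x3D idx=26 entry=0x41007 [P=1 RW=1 US=1 PS=0]
  L3: frame=0x41 idx=26 entry=0x43007 [P=1 RW=1 US=1 PS=0]
  ⇒ phys 0x43FE5  [4 reads]
#2 VA=0x387C0000FE5 (w,user):
  L0: frame=0x2E idx=7 entry=0x47007 [P=1 RW=1 US=1 PS=0]
  L1: frame=0x47 idx=31 entry=0x6E004 [P=0 RW=0 US=1 PS=0]
  ⇒ fault: PAGE_NOT_PRESENT  — 2 lookups
#3 VA=0x98002A1853C (r,user):
  L0: frame=0x2E idx=19 entry=0x48007 [P=1 RW=1 US=1 PS=0]
  L1: frame=0x48 idx=0 entry=0x4A007 [P=1 RW=1 US=1 PS=0]
  L2: frame=0x4A idx=21 entry=0x4D007 [P=1 RW=1 US=1 PS=0]
  L3: frame=0x4D idx=24 entry=0x4E007 [P=1 RW=1 US=1 PS=0]
  ⇒ phys 0x4E53C  [4 reads]

Access #3 PA: 0x4E53C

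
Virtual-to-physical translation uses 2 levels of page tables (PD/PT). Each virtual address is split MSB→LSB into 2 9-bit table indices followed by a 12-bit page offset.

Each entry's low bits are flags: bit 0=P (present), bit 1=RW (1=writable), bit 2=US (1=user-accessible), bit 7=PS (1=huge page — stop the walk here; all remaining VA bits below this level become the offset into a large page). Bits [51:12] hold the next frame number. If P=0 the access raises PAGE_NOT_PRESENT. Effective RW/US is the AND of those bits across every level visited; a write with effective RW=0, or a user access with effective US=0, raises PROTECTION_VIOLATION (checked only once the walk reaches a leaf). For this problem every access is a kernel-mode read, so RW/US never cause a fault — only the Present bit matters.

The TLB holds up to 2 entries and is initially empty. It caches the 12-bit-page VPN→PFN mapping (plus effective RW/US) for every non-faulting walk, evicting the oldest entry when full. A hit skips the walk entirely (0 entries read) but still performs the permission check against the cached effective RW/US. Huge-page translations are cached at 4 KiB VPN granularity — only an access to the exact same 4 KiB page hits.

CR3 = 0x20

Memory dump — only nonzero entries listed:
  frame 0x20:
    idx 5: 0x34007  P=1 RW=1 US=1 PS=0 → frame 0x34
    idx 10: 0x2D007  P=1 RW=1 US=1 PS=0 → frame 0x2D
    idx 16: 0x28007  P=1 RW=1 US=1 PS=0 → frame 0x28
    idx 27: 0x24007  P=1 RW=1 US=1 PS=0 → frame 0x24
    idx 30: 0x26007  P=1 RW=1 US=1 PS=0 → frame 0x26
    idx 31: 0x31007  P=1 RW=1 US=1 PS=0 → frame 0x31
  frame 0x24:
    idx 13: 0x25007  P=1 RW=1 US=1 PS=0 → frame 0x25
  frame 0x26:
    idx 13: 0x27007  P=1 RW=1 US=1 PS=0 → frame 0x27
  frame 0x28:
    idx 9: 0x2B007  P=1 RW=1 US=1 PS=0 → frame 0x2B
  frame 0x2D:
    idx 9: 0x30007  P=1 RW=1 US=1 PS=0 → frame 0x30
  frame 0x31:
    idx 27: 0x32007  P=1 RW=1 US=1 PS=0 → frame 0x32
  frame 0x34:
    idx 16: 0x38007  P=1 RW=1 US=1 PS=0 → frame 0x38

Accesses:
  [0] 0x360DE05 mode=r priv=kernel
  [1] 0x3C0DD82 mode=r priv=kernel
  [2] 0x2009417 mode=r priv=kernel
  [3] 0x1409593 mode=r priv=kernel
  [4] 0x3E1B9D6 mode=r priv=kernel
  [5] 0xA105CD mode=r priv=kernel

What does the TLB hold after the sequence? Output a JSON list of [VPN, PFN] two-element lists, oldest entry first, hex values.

Per-access translation:
#0 VA=0x360DE05 (r,kernel):
  L0 @0x20[27] → 0x24007  P=1,RW=1,US=1,PS=0
  L1 @0x24[13] → 0x25007  P=1,RW=1,US=1,PS=0
  ⇒ phys 0x25E05  [2 reads]
#1 VA=0x3C0DD82 (r,kernel):
  L0 @0x20[30] → 0x26007  P=1,RW=1,US=1,PS=0
  L1 @0x26[13] → 0x27007  P=1,RW=1,US=1,PS=0
  ⇒ phys 0x27D82  [2 reads]
#2 VA=0x2009417 (r,kernel):
  L0 @0x20[16] → 0x28007  P=1,RW=1,US=1,PS=0
  L1 @0x28[9] → 0x2B007  P=1,RW=1,US=1,PS=0
  ⇒ phys 0x2B417  [2 reads]
#3 VA=0x1409593 (r,kernel):
  L0 @0x20[10] → 0x2D007  P=1,RW=1,US=1,PS=0
  L1 @0x2D[9] → 0x30007  P=1,RW=1,US=1,PS=0
  ⇒ phys 0x30593  [2 reads]
#4 VA=0x3E1B9D6 (r,kernel):
  L0 @0x20[31] → 0x31007  P=1,RW=1,US=1,PS=0
  L1 @0x31[27] → 0x32007  P=1,RW=1,US=1,PS=0
  ⇒ phys 0x329D6  [2 reads]
#5 VA=0xA105CD (r,kernel):
  L0 @0x20[5] → 0x34007  P=1,RW=1,US=1,PS=0
  L1 @0x34[16] → 0x38007  P=1,RW=1,US=1,PS=0
  ⇒ phys 0x385CD  [2 reads]

TLB: [["0x3E1B", "0x32"], ["0xA10", "0x38"]]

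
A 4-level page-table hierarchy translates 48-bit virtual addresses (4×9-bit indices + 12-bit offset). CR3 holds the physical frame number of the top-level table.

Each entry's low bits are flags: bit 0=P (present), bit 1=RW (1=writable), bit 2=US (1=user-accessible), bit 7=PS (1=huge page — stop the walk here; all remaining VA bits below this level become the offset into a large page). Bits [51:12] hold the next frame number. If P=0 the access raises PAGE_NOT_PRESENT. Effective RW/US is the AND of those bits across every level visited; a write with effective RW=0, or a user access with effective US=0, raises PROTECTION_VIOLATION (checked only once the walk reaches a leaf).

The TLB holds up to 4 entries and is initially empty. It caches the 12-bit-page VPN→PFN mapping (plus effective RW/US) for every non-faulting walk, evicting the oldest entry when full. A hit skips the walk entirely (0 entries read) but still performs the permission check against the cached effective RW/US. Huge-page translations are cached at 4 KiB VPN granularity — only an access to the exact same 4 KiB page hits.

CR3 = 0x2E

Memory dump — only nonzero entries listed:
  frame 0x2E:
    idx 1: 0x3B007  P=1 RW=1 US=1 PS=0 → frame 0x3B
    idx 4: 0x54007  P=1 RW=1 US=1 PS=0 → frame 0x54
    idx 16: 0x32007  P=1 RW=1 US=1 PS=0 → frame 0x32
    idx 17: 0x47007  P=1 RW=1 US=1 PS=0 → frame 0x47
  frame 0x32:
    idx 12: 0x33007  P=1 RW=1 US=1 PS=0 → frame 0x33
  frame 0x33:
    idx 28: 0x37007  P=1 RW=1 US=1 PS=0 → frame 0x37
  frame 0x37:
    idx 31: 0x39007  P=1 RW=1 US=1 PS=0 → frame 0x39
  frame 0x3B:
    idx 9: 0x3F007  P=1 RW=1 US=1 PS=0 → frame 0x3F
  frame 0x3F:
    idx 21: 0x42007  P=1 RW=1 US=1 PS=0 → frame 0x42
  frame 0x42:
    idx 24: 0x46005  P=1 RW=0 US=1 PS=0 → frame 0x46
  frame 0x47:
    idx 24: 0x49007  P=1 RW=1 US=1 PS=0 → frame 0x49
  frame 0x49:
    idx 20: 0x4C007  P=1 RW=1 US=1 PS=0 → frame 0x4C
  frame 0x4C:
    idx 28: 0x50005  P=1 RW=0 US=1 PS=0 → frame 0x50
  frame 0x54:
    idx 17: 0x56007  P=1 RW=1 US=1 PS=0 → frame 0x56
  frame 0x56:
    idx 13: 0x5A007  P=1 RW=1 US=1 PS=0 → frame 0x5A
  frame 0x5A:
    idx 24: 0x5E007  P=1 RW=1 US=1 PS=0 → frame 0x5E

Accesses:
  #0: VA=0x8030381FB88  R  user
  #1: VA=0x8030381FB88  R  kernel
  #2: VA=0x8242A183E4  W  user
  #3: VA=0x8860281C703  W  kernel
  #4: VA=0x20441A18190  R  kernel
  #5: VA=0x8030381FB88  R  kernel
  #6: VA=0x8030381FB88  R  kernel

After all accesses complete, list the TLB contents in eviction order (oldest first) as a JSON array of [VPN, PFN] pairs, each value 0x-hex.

Per-access translation:
#0 VA=0x8030381FB88 (r,user):
  [0] read 0x2E idx=16: raw=0x32007 flags P=1 W=1 U=1 S=0
  [1] read 0x32 idx=12: raw=0x33007 flags P=1 W=1 U=1 S=0
  [2] read 0x33 idx=28: raw=0x37007 flags P=1 W=1 U=1 S=0
  [3] read 0x37 idx=31: raw=0x39007 flags P=1 W=1 U=1 S=0
  ✓ 0x39B88  — 4 lookups
#1 VA=0x8030381FB88 (r,kernel):
  TLB hit vpn=0x8030381F → PA=0x39B88
#2 VA=0x8242A183E4 (w,user):
  [0] read 0x2E idx=1: raw=0x3B007 flags P=1 W=1 U=1 S=0
  [1] read 0x3B idx=9: raw=0x3F007 flags P=1 W=1 U=1 S=0
  [2] read 0x3F idx=21: raw=0x42007 flags P=1 W=1 U=1 S=0
  [3] read 0x42 idx=24: raw=0x46005 flags P=1 W=0 U=1 S=0
  → PROTECTION_VIOLATION  (4 entries read)
#3 VA=0x8860281C703 (w,kernel):
  [0] read 0x2E idx=17: raw=0x47007 flags P=1 W=1 U=1 S=0
  [1] read 0x47 idx=24: raw=0x49007 flags P=1 W=1 U=1 S=0
  [2] read 0x49 idx=20: raw=0x4C007 flags P=1 W=1 U=1 S=0
  [3] read 0x4C idx=28: raw=0x50005 flags P=1 W=0 U=1 S=0
  → PROTECTION_VIOLATION  (4 entries read)
#4 VA=0x20441A18190 (r,kernel):
  [0] read 0x2E idx=4: raw=0x54007 flags P=1 W=1 U=1 S=0
  [1] read 0x54 idx=17: raw=0x56007 flags P=1 W=1 U=1 S=0
  [2] read 0x56 idx=13: raw=0x5A007 flags P=1 W=1 U=1 S=0
  [3] read 0x5A idx=24: raw=0x5E007 flags P=1 W=1 U=1 S=0
  ✓ 0x5E190  — 4 lookups
#5 VA=0x8030381FB88 (r,kernel):
  TLB hit vpn=0x8030381F → PA=0x39B88
#6 VA=0x8030381FB88 (r,kernel):
  TLB hit vpn=0x8030381F → PA=0x39B88

TLB: [["0x8030381F", "0x39"], ["0x20441A18", "0x5E"]]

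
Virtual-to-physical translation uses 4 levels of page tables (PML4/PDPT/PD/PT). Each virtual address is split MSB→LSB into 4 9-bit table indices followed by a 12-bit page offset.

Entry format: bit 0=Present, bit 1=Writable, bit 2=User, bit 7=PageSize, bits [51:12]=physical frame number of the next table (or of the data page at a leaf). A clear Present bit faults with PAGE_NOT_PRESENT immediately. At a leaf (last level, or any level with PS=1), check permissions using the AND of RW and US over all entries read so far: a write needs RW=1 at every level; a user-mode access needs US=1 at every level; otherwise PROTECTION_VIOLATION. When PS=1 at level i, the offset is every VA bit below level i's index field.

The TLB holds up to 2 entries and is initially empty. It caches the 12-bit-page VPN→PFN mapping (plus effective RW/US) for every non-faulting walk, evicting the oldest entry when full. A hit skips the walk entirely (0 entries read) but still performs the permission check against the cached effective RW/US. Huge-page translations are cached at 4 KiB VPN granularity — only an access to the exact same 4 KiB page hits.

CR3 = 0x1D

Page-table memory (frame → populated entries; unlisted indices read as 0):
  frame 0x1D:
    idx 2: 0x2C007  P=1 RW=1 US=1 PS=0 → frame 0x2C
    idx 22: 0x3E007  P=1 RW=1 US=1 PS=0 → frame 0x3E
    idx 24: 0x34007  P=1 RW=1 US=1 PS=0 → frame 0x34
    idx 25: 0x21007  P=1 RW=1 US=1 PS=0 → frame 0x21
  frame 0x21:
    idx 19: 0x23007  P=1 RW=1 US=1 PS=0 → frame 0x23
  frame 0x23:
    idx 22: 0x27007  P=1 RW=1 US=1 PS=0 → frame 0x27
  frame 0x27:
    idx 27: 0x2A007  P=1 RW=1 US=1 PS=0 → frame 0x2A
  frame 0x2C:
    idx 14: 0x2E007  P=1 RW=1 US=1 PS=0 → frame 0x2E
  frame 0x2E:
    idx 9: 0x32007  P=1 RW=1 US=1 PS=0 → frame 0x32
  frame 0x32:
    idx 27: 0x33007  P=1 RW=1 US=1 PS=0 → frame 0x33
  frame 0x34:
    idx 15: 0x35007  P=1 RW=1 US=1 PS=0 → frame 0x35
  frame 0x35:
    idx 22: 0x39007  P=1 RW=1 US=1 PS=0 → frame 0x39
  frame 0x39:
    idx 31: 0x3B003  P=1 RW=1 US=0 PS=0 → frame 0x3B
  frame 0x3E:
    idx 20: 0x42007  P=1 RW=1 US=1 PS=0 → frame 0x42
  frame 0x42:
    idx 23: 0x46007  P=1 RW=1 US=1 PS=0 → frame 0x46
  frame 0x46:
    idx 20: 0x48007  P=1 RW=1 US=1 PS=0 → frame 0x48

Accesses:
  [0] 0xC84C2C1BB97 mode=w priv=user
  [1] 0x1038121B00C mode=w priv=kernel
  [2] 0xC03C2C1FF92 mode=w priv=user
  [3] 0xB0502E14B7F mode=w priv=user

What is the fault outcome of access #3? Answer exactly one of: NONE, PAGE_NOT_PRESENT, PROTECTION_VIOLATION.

Trace:
#0 VA=0xC84C2C1BB97 (w,user):
  [0] read 0x1D idx=25: raw=0x21007 flags P=1 W=1 U=1 S=0
  [1] read 0x21 idx=19: raw=0x23007 flags P=1 W=1 U=1 S=0
  [2] read 0x23 idx=22: raw=0x27007 flags P=1 W=1 U=1 S=0
  [3] read 0x27 idx=27: raw=0x2A007 flags P=1 W=1 U=1 S=0
  ⇒ phys 0x2AB97  [4 reads]
#1 VA=0x1038121B00C (w,kernel):
  [0] read 0x1D idx=2: raw=0x2C007 flags P=1 W=1 U=1 S=0
  [1] read 0x2C idx=14: raw=0x2E007 flags P=1 W=1 U=1 S=0
  [2] read 0x2E idx=9: raw=0x32007 flags P=1 W=1 U=1 S=0
  [3] read 0x32 idx=27: raw=0x33007 flags P=1 W=1 U=1 S=0
  ⇒ phys 0x3300C  [4 reads]
#2 VA=0xC03C2C1FF92 (w,user):
  [0] read 0x1D idx=24: raw=0x34007 flags P=1 W=1 U=1 S=0
  [1] read 0x34 idx=15: raw=0x35007 flags P=1 W=1 U=1 S=0
  [2] read 0x35 idx=22: raw=0x39007 flags P=1 W=1 U=1 S=0
  [3] read 0x39 idx=31: raw=0x3B003 flags P=1 W=1 U=0 S=0
  → PROTECTION_VIOLATION  (4 entries read)
#3 VA=0xB0502E14B7F (w,user):
  [0] read 0x1D idx=22: raw=0x3E007 flags P=1 W=1 U=1 S=0
  [1] read 0x3E idx=20: raw=0x42007 flags P=1 W=1 U=1 S=0
  [2] read 0x42 idx=23: raw=0x46007 flags P=1 W=1 U=1 S=0
  [3] read 0x46 idx=20: raw=0x48007 flags P=1 W=1 U=1 S=0
  ⇒ phys 0x48B7F  [4 reads]

Access #3 fault: NONE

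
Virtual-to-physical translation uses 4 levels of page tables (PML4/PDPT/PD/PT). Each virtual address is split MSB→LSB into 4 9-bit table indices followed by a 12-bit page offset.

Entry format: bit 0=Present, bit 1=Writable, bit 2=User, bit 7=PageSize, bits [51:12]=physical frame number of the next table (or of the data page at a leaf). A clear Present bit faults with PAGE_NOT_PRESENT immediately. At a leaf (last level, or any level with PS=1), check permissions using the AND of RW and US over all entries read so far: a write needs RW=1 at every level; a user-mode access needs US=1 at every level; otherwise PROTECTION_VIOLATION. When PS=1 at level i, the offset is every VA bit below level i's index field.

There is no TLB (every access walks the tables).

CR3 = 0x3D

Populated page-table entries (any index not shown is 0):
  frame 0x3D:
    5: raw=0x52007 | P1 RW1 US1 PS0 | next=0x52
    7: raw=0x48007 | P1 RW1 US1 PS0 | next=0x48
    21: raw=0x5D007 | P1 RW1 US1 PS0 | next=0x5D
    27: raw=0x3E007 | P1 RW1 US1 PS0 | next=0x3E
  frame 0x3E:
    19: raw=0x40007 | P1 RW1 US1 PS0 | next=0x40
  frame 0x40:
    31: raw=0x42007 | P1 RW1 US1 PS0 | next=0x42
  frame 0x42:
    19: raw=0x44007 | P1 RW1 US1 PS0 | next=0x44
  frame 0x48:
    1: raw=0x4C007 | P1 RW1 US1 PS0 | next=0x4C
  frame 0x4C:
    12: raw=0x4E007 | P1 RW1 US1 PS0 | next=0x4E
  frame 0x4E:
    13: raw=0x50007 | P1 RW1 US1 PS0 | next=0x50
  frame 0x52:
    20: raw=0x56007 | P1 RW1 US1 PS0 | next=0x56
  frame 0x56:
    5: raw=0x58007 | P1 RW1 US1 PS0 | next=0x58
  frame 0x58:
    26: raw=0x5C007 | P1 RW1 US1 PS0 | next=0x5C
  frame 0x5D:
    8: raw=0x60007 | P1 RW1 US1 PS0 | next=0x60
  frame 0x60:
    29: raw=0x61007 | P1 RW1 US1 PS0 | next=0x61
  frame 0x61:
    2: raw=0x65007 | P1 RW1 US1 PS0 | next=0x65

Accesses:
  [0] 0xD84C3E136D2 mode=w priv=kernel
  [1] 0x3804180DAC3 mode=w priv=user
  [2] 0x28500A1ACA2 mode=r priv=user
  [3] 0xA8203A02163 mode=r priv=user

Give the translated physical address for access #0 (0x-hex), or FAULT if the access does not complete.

Trace:
#0 VA=0xD84C3E136D2 (w,kernel):
  L0 @0x3D[27] → 0x3E007  P=1,RW=1,US=1,PS=0
  L1 @0x3E[19] → 0x40007  P=1,RW=1,US=1,PS=0
  L2 @0x40[31] → 0x42007  P=1,RW=1,US=1,PS=0
  L3 @0x42[19] → 0x44007  P=1,RW=1,US=1,PS=0
  ⇒ phys 0x446D2  [4 reads]
#1 VA=0x3804180DAC3 (w,user):
  L0 @0x3D[7] → 0x48007  P=1,RW=1,US=1,PS=0
  L1 @0x48[1] → 0x4C007  P=1,RW=1,US=1,PS=0
  L2 @0x4C[12] → 0x4E007  P=1,RW=1,US=1,PS=0
  L3 @0x4E[13] → 0x50007  P=1,RW=1,US=1,PS=0
  ⇒ phys 0x50AC3  [4 reads]
#2 VA=0x28500A1ACA2 (r,user):
  L0 @0x3D[5] → 0x52007  P=1,RW=1,US=1,PS=0
  L1 @0x52[20] → 0x56007  P=1,RW=1,US=1,PS=0
  L2 @0x56[5] → 0x58007  P=1,RW=1,US=1,PS=0
  L3 @0x58[26] → 0x5C007  P=1,RW=1,US=1,PS=0
  ⇒ phys 0x5CCA2  [4 reads]
#3 VA=0xA8203A02163 (r,user):
  L0 @0x3D[21] → 0x5D007  P=1,RW=1,US=1,PS=0
  L1 @0x5D[8] → 0x60007  P=1,RW=1,US=1,PS=0
  L2 @0x60[29] → 0x61007  P=1,RW=1,US=1,PS=0
  L3 @0x61[2] → 0x65007  P=1,RW=1,US=1,PS=0
  ⇒ phys 0x65163  [4 reads]

Access #0 PA: 0x446D2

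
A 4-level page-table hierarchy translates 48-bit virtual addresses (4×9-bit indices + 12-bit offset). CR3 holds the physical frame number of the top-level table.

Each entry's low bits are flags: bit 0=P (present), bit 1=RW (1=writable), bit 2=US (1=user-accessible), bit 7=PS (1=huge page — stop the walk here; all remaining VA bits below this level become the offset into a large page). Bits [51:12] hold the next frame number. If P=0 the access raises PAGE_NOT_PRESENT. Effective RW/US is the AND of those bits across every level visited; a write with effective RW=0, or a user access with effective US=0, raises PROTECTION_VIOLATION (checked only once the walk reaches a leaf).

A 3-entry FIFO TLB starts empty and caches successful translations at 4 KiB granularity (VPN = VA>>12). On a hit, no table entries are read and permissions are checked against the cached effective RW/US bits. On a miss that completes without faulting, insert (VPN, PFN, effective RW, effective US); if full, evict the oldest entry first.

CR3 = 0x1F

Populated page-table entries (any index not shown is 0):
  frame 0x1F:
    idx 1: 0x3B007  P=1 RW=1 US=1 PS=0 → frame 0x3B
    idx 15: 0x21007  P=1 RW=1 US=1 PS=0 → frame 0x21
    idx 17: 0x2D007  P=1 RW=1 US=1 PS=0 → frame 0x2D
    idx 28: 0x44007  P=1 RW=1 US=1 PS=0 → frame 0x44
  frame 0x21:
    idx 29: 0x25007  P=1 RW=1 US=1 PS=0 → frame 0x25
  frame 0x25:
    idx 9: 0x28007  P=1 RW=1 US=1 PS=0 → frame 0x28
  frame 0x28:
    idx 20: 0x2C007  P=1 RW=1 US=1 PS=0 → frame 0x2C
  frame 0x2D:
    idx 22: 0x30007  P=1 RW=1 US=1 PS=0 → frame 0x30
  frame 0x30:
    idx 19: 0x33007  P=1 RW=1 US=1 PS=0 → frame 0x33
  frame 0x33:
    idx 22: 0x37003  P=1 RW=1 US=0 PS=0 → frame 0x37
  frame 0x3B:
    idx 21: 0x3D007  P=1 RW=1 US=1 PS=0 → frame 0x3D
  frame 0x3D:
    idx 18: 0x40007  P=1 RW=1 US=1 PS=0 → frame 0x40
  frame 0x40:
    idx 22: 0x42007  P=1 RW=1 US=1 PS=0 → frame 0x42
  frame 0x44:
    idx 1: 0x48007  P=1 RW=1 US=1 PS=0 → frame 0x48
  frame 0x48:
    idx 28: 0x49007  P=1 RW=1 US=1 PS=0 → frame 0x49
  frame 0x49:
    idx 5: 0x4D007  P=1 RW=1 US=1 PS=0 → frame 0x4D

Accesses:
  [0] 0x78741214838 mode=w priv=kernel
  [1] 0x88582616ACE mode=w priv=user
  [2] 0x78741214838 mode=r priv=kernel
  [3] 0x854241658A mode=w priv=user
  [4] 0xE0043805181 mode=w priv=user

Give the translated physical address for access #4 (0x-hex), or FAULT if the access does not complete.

Per-access translation:
#0 VA=0x78741214838 (w,kernel):
  [0] read 0x1F idx=15: raw=0x21007 flags P=1 W=1 U=1 S=0
  [1] read 0x21 idx=29: raw=0x25007 flags P=1 W=1 U=1 S=0
  [2] read 0x25 idx=9: raw=0x28007 flags P=1 W=1 U=1 S=0
  [3] read 0x28 idx=20: raw=0x2C007 flags P=1 W=1 U=1 S=0
  → PA=0x2C838  (4 entries read)
#1 VA=0x88582616ACE (w,user):
  [0] read 0x1F idx=17: raw=0x2D007 flags P=1 W=1 U=1 S=0
  [1] read 0x2D idx=22: raw=0x30007 flags P=1 W=1 U=1 S=0
  [2] read 0x30 idx=19: raw=0x33007 flags P=1 W=1 U=1 S=0
  [3] read 0x33 idx=22: raw=0x37003 flags P=1 W=1 U=0 S=0
  ✗ PROTECTION_VIOLATION  [4 reads]
#2 VA=0x78741214838 (r,kernel):
  TLB hit vpn=0x78741214 → PA=0x2C838
#3 VA=0x854241658A (w,user):
  [0] read 0x1F idx=1: raw=0x3B007 flags P=1 W=1 U=1 S=0
  [1] read 0x3B idx=21: raw=0x3D007 flags P=1 W=1 U=1 S=0
  [2] read 0x3D idx=18: raw=0x40007 flags P=1 W=1 U=1 S=0
  [3] read 0x40 idx=22: raw=0x42007 flags P=1 W=1 U=1 S=0
  → PA=0x4258A  (4 entries read)
#4 VA=0xE0043805181 (w,user):
  [0] read 0x1F idx=28: raw=0x44007 flags P=1 W=1 U=1 S=0
  [1] read 0x44 idx=1: raw=0x48007 flags P=1 W=1 U=1 S=0
  [2] read 0x48 idx=28: raw=0x49007 flags P=1 W=1 U=1 S=0
  [3] read 0x49 idx=5: raw=0x4D007 flags P=1 W=1 U=1 S=0
  → PA=0x4D181  (4 entries read)

Access #4 PA: 0x4D181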